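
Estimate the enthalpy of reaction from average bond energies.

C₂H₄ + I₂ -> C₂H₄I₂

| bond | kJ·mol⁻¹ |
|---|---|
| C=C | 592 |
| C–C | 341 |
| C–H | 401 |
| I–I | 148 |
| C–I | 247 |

Bonds broken (reactants):
  C–H: 4 × 401 = 1604
  C=C: 1 × 592 = 592
  I–I: 1 × 148 = 148
  Σ(broken) = 2344 kJ
Bonds formed (products):
  C–C: 1 × 341 = 341
  C–H: 4 × 401 = 1604
  C–I: 2 × 247 = 494
  Σ(formed) = 2439 kJ
ΔH = Σ(broken) − Σ(formed) = 2344 − 2439 = −95 kJ

ΔH ≈ −95 kJ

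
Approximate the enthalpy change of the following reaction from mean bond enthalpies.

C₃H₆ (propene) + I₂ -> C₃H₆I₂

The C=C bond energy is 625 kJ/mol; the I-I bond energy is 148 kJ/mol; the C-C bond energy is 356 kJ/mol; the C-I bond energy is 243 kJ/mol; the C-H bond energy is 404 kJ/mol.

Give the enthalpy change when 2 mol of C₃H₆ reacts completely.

Bonds broken (reactants):
  C-C: 1 × 356 = 356
  C-H: 6 × 404 = 2424
  C=C: 1 × 625 = 625
  I-I: 1 × 148 = 148
  Σ(broken) = 3553 kJ
Bonds formed (products):
  C-C: 2 × 356 = 712
  C-H: 6 × 404 = 2424
  C-I: 2 × 243 = 486
  Σ(formed) = 3622 kJ
ΔH = Σ(broken) − Σ(formed) = 3553 − 3622 = −69 kJ
For 2× the reaction as written: 2 × (−69) = −138 kJ

ΔH = −138 kJ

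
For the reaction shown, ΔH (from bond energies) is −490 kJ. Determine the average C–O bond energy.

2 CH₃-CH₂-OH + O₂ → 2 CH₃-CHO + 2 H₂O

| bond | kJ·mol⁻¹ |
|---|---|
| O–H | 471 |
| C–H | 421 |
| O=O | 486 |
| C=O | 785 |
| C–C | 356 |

D(C–O) ≈ 347 kJ/mol

Let D be the C–O bond energy.
Σ(broken) = 2×356 + 10×421 + 2×D + 2×471 + 1×486 = 6350 + 2D
Σ(formed) = 2×356 + 8×421 + 2×785 + 4×471 = 7534
ΔH = Σ(broken) − Σ(formed) = (6350 + 2D) − (7534) = −1184 + 2D
Setting this equal to −490 kJ gives 2D = 694, so D = 347 kJ/mol.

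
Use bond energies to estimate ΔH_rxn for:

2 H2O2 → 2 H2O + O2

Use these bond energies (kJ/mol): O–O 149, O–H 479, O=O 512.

Bonds broken (reactants):
  O–H: 4 × 479 = 1916
  O–O: 2 × 149 = 298
  Σ(broken) = 2214 kJ
Bonds formed (products):
  O–H: 4 × 479 = 1916
  O=O: 1 × 512 = 512
  Σ(formed) = 2428 kJ
ΔH = Σ(broken) − Σ(formed) = 2214 − 2428 = −214 kJ

ΔH ≈ −214 kJ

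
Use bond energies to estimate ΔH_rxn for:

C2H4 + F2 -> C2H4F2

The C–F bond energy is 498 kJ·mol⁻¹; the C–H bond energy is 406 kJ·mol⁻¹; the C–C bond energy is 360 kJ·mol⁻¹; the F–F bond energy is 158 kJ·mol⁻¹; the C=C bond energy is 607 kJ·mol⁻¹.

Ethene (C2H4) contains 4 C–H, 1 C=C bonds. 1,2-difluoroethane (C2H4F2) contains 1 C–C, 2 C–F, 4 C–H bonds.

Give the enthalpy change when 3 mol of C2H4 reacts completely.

ΔH = −1773 kJ

Bonds broken (reactants):
  C–H: 4 × 406 = 1624
  C=C: 1 × 607 = 607
  F–F: 1 × 158 = 158
  Σ(broken) = 2389 kJ
Bonds formed (products):
  C–C: 1 × 360 = 360
  C–F: 2 × 498 = 996
  C–H: 4 × 406 = 1624
  Σ(formed) = 2980 kJ
ΔH = Σ(broken) − Σ(formed) = 2389 − 2980 = −591 kJ
For 3× the reaction as written: 3 × (−591) = −1773 kJ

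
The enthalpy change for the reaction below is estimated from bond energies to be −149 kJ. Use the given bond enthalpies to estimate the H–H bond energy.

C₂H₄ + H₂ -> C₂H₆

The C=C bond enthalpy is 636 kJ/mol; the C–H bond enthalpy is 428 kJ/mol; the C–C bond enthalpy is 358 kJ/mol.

D(H–H) ≈ 429 kJ/mol

Let D be the H–H bond energy.
Σ(broken) = 4×428 + 1×636 + 1×D = 2348 + D
Σ(formed) = 1×358 + 6×428 = 2926
ΔH = Σ(broken) − Σ(formed) = (2348 + D) − (2926) = −578 + D
Setting this equal to −149 kJ gives D = 429 kJ/mol.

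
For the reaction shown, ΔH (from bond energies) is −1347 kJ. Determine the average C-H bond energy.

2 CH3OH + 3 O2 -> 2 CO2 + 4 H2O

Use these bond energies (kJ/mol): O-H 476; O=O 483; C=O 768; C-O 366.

Let D be the C-H bond energy.
Σ(broken) = 6×D + 2×366 + 2×476 + 3×483 = 3133 + 6D
Σ(formed) = 4×768 + 8×476 = 6880
ΔH = Σ(broken) − Σ(formed) = (3133 + 6D) − (6880) = −3747 + 6D
Setting this equal to −1347 kJ gives 6D = 2400, so D = 400 kJ/mol.

D(C-H) ≈ 400 kJ/mol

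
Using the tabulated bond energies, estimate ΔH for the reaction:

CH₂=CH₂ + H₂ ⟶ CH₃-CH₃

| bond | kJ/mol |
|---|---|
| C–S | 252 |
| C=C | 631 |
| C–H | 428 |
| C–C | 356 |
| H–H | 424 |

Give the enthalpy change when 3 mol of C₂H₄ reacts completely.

Bonds broken (reactants):
  C–H: 4 × 428 = 1712
  C=C: 1 × 631 = 631
  H–H: 1 × 424 = 424
  Σ(broken) = 2767 kJ
Bonds formed (products):
  C–C: 1 × 356 = 356
  C–H: 6 × 428 = 2568
  Σ(formed) = 2924 kJ
ΔH = Σ(broken) − Σ(formed) = 2767 − 2924 = −157 kJ
For 3× the reaction as written: 3 × (−157) = −471 kJ

ΔH = −471 kJ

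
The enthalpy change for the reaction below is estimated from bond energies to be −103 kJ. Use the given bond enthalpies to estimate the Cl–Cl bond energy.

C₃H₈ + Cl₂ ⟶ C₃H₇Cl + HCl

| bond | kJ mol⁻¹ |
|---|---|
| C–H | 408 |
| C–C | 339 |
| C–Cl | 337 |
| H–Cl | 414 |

D(Cl–Cl) ≈ 240 kJ/mol

Let D be the Cl–Cl bond energy.
Σ(broken) = 2×339 + 8×408 + 1×D = 3942 + D
Σ(formed) = 2×339 + 1×337 + 7×408 + 1×414 = 4285
ΔH = Σ(broken) − Σ(formed) = (3942 + D) − (4285) = −343 + D
Setting this equal to −103 kJ gives D = 240 kJ/mol.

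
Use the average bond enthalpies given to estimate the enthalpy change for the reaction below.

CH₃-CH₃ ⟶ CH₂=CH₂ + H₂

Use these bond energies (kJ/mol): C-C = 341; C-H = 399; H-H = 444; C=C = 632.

ΔH ≈ +63 kJ

Bonds broken (reactants):
  C-C: 1 × 341 = 341
  C-H: 6 × 399 = 2394
  Σ(broken) = 2735 kJ
Bonds formed (products):
  C-H: 4 × 399 = 1596
  C=C: 1 × 632 = 632
  H-H: 1 × 444 = 444
  Σ(formed) = 2672 kJ
ΔH = Σ(broken) − Σ(formed) = 2735 − 2672 = +63 kJ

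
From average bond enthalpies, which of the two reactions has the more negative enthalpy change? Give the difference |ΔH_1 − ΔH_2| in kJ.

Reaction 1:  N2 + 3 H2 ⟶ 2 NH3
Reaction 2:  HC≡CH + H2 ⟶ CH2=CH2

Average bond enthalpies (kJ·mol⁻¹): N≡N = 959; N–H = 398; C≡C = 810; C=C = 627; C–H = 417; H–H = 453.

Reaction 2, by 128 kJ

Reaction 1:
  Bonds broken (reactants):
    H–H: 3 × 453 = 1359
    N≡N: 1 × 959 = 959
    Σ(broken) = 2318 kJ
  Bonds formed (products):
    N–H: 6 × 398 = 2388
    Σ(formed) = 2388 kJ
  ΔH_1 = 2318 − 2388 = −70 kJ
Reaction 2:
  Bonds broken (reactants):
    C≡C: 1 × 810 = 810
    C–H: 2 × 417 = 834
    H–H: 1 × 453 = 453
    Σ(broken) = 2097 kJ
  Bonds formed (products):
    C–H: 4 × 417 = 1668
    C=C: 1 × 627 = 627
    Σ(formed) = 2295 kJ
  ΔH_2 = 2097 − 2295 = −198 kJ
ΔH_1 − ΔH_2 = +128 kJ, so reaction 2 has the more negative ΔH; |ΔH_1 − ΔH_2| = 128 kJ.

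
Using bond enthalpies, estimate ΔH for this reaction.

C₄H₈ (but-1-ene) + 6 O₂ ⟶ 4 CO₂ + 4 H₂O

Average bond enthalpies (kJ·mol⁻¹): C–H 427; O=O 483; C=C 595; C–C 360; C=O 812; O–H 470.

ΔH ≈ −2627 kJ

Bonds broken (reactants):
  C–C: 2 × 360 = 720
  C–H: 8 × 427 = 3416
  C=C: 1 × 595 = 595
  O=O: 6 × 483 = 2898
  Σ(broken) = 7629 kJ
Bonds formed (products):
  C=O: 8 × 812 = 6496
  O–H: 8 × 470 = 3760
  Σ(formed) = 10256 kJ
ΔH = Σ(broken) − Σ(formed) = 7629 − 10256 = −2627 kJ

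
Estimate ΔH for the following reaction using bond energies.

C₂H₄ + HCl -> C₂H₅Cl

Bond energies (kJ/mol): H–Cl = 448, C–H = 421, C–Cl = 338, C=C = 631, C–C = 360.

ΔH ≈ −40 kJ

Bonds broken (reactants):
  C–H: 4 × 421 = 1684
  C=C: 1 × 631 = 631
  H–Cl: 1 × 448 = 448
  Σ(broken) = 2763 kJ
Bonds formed (products):
  C–C: 1 × 360 = 360
  C–Cl: 1 × 338 = 338
  C–H: 5 × 421 = 2105
  Σ(formed) = 2803 kJ
ΔH = Σ(broken) − Σ(formed) = 2763 − 2803 = −40 kJ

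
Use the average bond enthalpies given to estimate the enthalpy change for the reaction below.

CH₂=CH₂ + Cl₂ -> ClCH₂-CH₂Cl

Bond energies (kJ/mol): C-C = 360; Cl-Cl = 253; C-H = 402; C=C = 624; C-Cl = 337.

ΔH ≈ −157 kJ

Bonds broken (reactants):
  C-H: 4 × 402 = 1608
  C=C: 1 × 624 = 624
  Cl-Cl: 1 × 253 = 253
  Σ(broken) = 2485 kJ
Bonds formed (products):
  C-C: 1 × 360 = 360
  C-Cl: 2 × 337 = 674
  C-H: 4 × 402 = 1608
  Σ(formed) = 2642 kJ
ΔH = Σ(broken) − Σ(formed) = 2485 − 2642 = −157 kJ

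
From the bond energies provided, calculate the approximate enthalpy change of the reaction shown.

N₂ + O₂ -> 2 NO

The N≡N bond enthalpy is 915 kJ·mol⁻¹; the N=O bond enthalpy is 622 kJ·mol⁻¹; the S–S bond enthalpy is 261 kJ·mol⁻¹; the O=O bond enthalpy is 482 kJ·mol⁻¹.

ΔH ≈ +153 kJ

Bonds broken (reactants):
  N≡N: 1 × 915 = 915
  O=O: 1 × 482 = 482
  Σ(broken) = 1397 kJ
Bonds formed (products):
  N=O: 2 × 622 = 1244
  Σ(formed) = 1244 kJ
ΔH = Σ(broken) − Σ(formed) = 1397 − 1244 = +153 kJ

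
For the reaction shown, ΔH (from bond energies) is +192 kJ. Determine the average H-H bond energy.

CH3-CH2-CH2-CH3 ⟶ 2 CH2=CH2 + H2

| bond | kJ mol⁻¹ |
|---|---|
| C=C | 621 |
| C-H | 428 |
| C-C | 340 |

D(H-H) ≈ 442 kJ/mol

Let D be the H-H bond energy.
Σ(broken) = 3×340 + 10×428 = 5300
Σ(formed) = 8×428 + 2×621 + 1×D = 4666 + D
ΔH = Σ(broken) − Σ(formed) = (5300) − (4666 + D) = +634 − D
Setting this equal to +192 kJ gives D = 442 kJ/mol.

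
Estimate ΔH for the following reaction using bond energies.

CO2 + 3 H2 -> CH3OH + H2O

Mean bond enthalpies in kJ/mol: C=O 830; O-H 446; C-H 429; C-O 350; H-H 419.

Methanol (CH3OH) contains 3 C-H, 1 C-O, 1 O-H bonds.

ΔH ≈ −58 kJ

Bonds broken (reactants):
  C=O: 2 × 830 = 1660
  H-H: 3 × 419 = 1257
  Σ(broken) = 2917 kJ
Bonds formed (products):
  C-H: 3 × 429 = 1287
  C-O: 1 × 350 = 350
  O-H: 3 × 446 = 1338
  Σ(formed) = 2975 kJ
ΔH = Σ(broken) − Σ(formed) = 2917 − 2975 = −58 kJ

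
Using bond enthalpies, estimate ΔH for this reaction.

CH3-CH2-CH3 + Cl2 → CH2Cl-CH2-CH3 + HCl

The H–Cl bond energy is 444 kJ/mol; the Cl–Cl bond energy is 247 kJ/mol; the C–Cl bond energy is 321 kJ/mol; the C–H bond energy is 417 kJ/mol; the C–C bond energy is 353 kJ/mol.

Bonds broken (reactants):
  C–C: 2 × 353 = 706
  C–H: 8 × 417 = 3336
  Cl–Cl: 1 × 247 = 247
  Σ(broken) = 4289 kJ
Bonds formed (products):
  C–C: 2 × 353 = 706
  C–Cl: 1 × 321 = 321
  C–H: 7 × 417 = 2919
  H–Cl: 1 × 444 = 444
  Σ(formed) = 4390 kJ
ΔH = Σ(broken) − Σ(formed) = 4289 − 4390 = −101 kJ

ΔH ≈ −101 kJ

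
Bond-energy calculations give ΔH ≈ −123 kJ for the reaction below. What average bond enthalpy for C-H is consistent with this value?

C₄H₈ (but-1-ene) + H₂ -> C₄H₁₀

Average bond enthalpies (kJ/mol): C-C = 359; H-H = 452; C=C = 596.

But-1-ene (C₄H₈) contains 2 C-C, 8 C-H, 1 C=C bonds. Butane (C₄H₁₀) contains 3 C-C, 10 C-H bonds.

D(C-H) ≈ 406 kJ/mol

Let D be the C-H bond energy.
Σ(broken) = 2×359 + 8×D + 1×596 + 1×452 = 1766 + 8D
Σ(formed) = 3×359 + 10×D = 1077 + 10D
ΔH = Σ(broken) − Σ(formed) = (1766 + 8D) − (1077 + 10D) = +689 − 2D
Setting this equal to −123 kJ gives 2D = 812, so D = 406 kJ/mol.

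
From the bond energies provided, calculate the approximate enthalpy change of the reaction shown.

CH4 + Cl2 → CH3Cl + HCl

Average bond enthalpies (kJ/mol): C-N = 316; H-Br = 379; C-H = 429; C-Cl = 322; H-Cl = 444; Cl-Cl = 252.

Bonds broken (reactants):
  C-H: 4 × 429 = 1716
  Cl-Cl: 1 × 252 = 252
  Σ(broken) = 1968 kJ
Bonds formed (products):
  C-Cl: 1 × 322 = 322
  C-H: 3 × 429 = 1287
  H-Cl: 1 × 444 = 444
  Σ(formed) = 2053 kJ
ΔH = Σ(broken) − Σ(formed) = 1968 − 2053 = −85 kJ

ΔH ≈ −85 kJ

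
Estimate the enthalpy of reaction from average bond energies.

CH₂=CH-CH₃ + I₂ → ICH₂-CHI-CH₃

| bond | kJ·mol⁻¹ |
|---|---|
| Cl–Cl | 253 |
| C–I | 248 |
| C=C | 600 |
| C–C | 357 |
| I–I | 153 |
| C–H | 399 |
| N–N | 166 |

ΔH ≈ −100 kJ

Bonds broken (reactants):
  C–C: 1 × 357 = 357
  C–H: 6 × 399 = 2394
  C=C: 1 × 600 = 600
  I–I: 1 × 153 = 153
  Σ(broken) = 3504 kJ
Bonds formed (products):
  C–C: 2 × 357 = 714
  C–H: 6 × 399 = 2394
  C–I: 2 × 248 = 496
  Σ(formed) = 3604 kJ
ΔH = Σ(broken) − Σ(formed) = 3504 − 3604 = −100 kJ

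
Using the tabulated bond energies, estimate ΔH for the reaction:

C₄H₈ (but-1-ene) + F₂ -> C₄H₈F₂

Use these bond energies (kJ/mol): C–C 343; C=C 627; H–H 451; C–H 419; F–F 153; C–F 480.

ΔH ≈ −523 kJ

Bonds broken (reactants):
  C–C: 2 × 343 = 686
  C–H: 8 × 419 = 3352
  C=C: 1 × 627 = 627
  F–F: 1 × 153 = 153
  Σ(broken) = 4818 kJ
Bonds formed (products):
  C–C: 3 × 343 = 1029
  C–F: 2 × 480 = 960
  C–H: 8 × 419 = 3352
  Σ(formed) = 5341 kJ
ΔH = Σ(broken) − Σ(formed) = 4818 − 5341 = −523 kJ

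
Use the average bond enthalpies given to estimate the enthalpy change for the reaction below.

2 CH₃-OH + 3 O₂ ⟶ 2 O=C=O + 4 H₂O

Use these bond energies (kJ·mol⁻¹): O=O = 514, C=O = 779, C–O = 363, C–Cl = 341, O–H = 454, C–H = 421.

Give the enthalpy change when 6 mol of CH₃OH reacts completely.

ΔH = −3138 kJ

Bonds broken (reactants):
  C–H: 6 × 421 = 2526
  C–O: 2 × 363 = 726
  O–H: 2 × 454 = 908
  O=O: 3 × 514 = 1542
  Σ(broken) = 5702 kJ
Bonds formed (products):
  C=O: 4 × 779 = 3116
  O–H: 8 × 454 = 3632
  Σ(formed) = 6748 kJ
ΔH = Σ(broken) − Σ(formed) = 5702 − 6748 = −1046 kJ
For 3× the reaction as written: 3 × (−1046) = −3138 kJ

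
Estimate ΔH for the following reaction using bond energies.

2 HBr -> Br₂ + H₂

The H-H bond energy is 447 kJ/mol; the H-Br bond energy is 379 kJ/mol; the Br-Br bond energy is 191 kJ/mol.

ΔH ≈ +120 kJ

Bonds broken (reactants):
  H-Br: 2 × 379 = 758
  Σ(broken) = 758 kJ
Bonds formed (products):
  Br-Br: 1 × 191 = 191
  H-H: 1 × 447 = 447
  Σ(formed) = 638 kJ
ΔH = Σ(broken) − Σ(formed) = 758 − 638 = +120 kJ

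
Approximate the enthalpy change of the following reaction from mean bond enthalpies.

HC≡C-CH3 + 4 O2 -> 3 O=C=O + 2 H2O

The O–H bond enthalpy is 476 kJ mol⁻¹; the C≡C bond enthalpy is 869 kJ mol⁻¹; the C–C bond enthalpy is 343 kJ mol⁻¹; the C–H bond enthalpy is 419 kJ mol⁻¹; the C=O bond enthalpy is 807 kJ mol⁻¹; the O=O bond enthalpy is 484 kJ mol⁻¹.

ΔH ≈ −1922 kJ

Bonds broken (reactants):
  C≡C: 1 × 869 = 869
  C–C: 1 × 343 = 343
  C–H: 4 × 419 = 1676
  O=O: 4 × 484 = 1936
  Σ(broken) = 4824 kJ
Bonds formed (products):
  C=O: 6 × 807 = 4842
  O–H: 4 × 476 = 1904
  Σ(formed) = 6746 kJ
ΔH = Σ(broken) − Σ(formed) = 4824 − 6746 = −1922 kJ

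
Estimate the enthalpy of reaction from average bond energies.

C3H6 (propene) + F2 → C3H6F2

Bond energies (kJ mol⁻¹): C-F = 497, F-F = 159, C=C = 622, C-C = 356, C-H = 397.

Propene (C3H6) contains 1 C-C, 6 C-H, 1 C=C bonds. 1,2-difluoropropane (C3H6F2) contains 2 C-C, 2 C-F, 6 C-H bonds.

Bonds broken (reactants):
  C-C: 1 × 356 = 356
  C-H: 6 × 397 = 2382
  C=C: 1 × 622 = 622
  F-F: 1 × 159 = 159
  Σ(broken) = 3519 kJ
Bonds formed (products):
  C-C: 2 × 356 = 712
  C-F: 2 × 497 = 994
  C-H: 6 × 397 = 2382
  Σ(formed) = 4088 kJ
ΔH = Σ(broken) − Σ(formed) = 3519 − 4088 = −569 kJ

ΔH ≈ −569 kJ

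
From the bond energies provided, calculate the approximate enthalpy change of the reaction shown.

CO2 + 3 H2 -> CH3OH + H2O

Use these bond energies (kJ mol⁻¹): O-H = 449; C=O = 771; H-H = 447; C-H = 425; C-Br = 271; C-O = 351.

ΔH ≈ −90 kJ

Bonds broken (reactants):
  C=O: 2 × 771 = 1542
  H-H: 3 × 447 = 1341
  Σ(broken) = 2883 kJ
Bonds formed (products):
  C-H: 3 × 425 = 1275
  C-O: 1 × 351 = 351
  O-H: 3 × 449 = 1347
  Σ(formed) = 2973 kJ
ΔH = Σ(broken) − Σ(formed) = 2883 − 2973 = −90 kJ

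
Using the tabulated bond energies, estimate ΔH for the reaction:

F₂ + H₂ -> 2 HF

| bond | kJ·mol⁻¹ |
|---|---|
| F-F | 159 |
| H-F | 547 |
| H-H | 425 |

ΔH ≈ −510 kJ

Bonds broken (reactants):
  F-F: 1 × 159 = 159
  H-H: 1 × 425 = 425
  Σ(broken) = 584 kJ
Bonds formed (products):
  H-F: 2 × 547 = 1094
  Σ(formed) = 1094 kJ
ΔH = Σ(broken) − Σ(formed) = 584 − 1094 = −510 kJ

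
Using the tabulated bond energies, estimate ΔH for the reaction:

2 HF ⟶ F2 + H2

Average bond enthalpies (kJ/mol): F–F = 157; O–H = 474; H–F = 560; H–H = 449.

Bonds broken (reactants):
  H–F: 2 × 560 = 1120
  Σ(broken) = 1120 kJ
Bonds formed (products):
  F–F: 1 × 157 = 157
  H–H: 1 × 449 = 449
  Σ(formed) = 606 kJ
ΔH = Σ(broken) − Σ(formed) = 1120 − 606 = +514 kJ

ΔH ≈ +514 kJ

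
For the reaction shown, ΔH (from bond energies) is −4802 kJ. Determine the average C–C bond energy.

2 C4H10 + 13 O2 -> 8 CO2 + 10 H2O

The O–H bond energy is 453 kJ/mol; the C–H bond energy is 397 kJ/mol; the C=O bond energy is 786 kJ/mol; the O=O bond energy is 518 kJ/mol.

Let D be the C–C bond energy.
Σ(broken) = 6×D + 20×397 + 13×518 = 14674 + 6D
Σ(formed) = 16×786 + 20×453 = 21636
ΔH = Σ(broken) − Σ(formed) = (14674 + 6D) − (21636) = −6962 + 6D
Setting this equal to −4802 kJ gives 6D = 2160, so D = 360 kJ/mol.

D(C–C) ≈ 360 kJ/mol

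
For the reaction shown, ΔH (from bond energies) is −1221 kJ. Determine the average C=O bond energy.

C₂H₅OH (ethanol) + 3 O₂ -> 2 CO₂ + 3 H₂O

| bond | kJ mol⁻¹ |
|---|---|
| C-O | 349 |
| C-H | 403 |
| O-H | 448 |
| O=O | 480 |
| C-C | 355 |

Let D be the C=O bond energy.
Σ(broken) = 1×355 + 5×403 + 1×349 + 1×448 + 3×480 = 4607
Σ(formed) = 4×D + 6×448 = 2688 + 4D
ΔH = Σ(broken) − Σ(formed) = (4607) − (2688 + 4D) = +1919 − 4D
Setting this equal to −1221 kJ gives 4D = 3140, so D = 785 kJ/mol.

D(C=O) ≈ 785 kJ/mol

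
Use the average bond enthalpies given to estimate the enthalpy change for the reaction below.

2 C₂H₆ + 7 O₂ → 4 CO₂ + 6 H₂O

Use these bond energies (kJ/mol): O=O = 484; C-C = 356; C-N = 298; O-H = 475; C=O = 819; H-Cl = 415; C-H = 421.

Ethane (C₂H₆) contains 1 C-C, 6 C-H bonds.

Bonds broken (reactants):
  C-C: 2 × 356 = 712
  C-H: 12 × 421 = 5052
  O=O: 7 × 484 = 3388
  Σ(broken) = 9152 kJ
Bonds formed (products):
  C=O: 8 × 819 = 6552
  O-H: 12 × 475 = 5700
  Σ(formed) = 12252 kJ
ΔH = Σ(broken) − Σ(formed) = 9152 − 12252 = −3100 kJ

ΔH ≈ −3100 kJ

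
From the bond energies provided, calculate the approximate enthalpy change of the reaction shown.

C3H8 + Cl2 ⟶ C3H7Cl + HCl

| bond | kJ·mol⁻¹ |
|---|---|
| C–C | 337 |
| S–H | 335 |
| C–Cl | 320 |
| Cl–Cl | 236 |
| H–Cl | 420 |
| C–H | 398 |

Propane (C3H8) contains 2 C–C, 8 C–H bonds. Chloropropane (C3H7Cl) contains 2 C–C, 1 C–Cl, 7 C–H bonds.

ΔH ≈ −106 kJ

Bonds broken (reactants):
  C–C: 2 × 337 = 674
  C–H: 8 × 398 = 3184
  Cl–Cl: 1 × 236 = 236
  Σ(broken) = 4094 kJ
Bonds formed (products):
  C–C: 2 × 337 = 674
  C–Cl: 1 × 320 = 320
  C–H: 7 × 398 = 2786
  H–Cl: 1 × 420 = 420
  Σ(formed) = 4200 kJ
ΔH = Σ(broken) − Σ(formed) = 4094 − 4200 = −106 kJ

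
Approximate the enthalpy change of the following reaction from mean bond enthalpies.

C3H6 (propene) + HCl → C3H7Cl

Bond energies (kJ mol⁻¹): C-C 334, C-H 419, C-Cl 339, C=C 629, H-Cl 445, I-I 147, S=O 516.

ΔH ≈ −18 kJ

Bonds broken (reactants):
  C-C: 1 × 334 = 334
  C-H: 6 × 419 = 2514
  C=C: 1 × 629 = 629
  H-Cl: 1 × 445 = 445
  Σ(broken) = 3922 kJ
Bonds formed (products):
  C-C: 2 × 334 = 668
  C-Cl: 1 × 339 = 339
  C-H: 7 × 419 = 2933
  Σ(formed) = 3940 kJ
ΔH = Σ(broken) − Σ(formed) = 3922 − 3940 = −18 kJ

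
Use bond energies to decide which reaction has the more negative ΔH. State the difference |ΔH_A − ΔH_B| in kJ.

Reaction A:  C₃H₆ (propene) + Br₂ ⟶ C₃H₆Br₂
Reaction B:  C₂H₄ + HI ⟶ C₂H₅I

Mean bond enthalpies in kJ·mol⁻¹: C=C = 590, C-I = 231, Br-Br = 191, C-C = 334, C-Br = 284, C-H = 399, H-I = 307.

Reaction A, by 54 kJ

Reaction A:
  Bonds broken (reactants):
    Br-Br: 1 × 191 = 191
    C-C: 1 × 334 = 334
    C-H: 6 × 399 = 2394
    C=C: 1 × 590 = 590
    Σ(broken) = 3509 kJ
  Bonds formed (products):
    C-Br: 2 × 284 = 568
    C-C: 2 × 334 = 668
    C-H: 6 × 399 = 2394
    Σ(formed) = 3630 kJ
  ΔH_A = 3509 − 3630 = −121 kJ
Reaction B:
  Bonds broken (reactants):
    C-H: 4 × 399 = 1596
    C=C: 1 × 590 = 590
    H-I: 1 × 307 = 307
    Σ(broken) = 2493 kJ
  Bonds formed (products):
    C-C: 1 × 334 = 334
    C-H: 5 × 399 = 1995
    C-I: 1 × 231 = 231
    Σ(formed) = 2560 kJ
  ΔH_B = 2493 − 2560 = −67 kJ
ΔH_A − ΔH_B = −54 kJ, so reaction A has the more negative ΔH; |ΔH_A − ΔH_B| = 54 kJ.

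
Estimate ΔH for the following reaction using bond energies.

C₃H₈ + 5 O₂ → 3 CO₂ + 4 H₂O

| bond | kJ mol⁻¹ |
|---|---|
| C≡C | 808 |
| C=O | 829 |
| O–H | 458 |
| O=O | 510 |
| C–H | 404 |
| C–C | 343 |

Bonds broken (reactants):
  C–C: 2 × 343 = 686
  C–H: 8 × 404 = 3232
  O=O: 5 × 510 = 2550
  Σ(broken) = 6468 kJ
Bonds formed (products):
  C=O: 6 × 829 = 4974
  O–H: 8 × 458 = 3664
  Σ(formed) = 8638 kJ
ΔH = Σ(broken) − Σ(formed) = 6468 − 8638 = −2170 kJ

ΔH ≈ −2170 kJ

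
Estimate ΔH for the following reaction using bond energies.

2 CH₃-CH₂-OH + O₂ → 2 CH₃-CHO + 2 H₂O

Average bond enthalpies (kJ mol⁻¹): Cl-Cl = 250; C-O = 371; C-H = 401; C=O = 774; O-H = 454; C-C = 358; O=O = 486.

Bonds broken (reactants):
  C-C: 2 × 358 = 716
  C-H: 10 × 401 = 4010
  C-O: 2 × 371 = 742
  O-H: 2 × 454 = 908
  O=O: 1 × 486 = 486
  Σ(broken) = 6862 kJ
Bonds formed (products):
  C-C: 2 × 358 = 716
  C-H: 8 × 401 = 3208
  C=O: 2 × 774 = 1548
  O-H: 4 × 454 = 1816
  Σ(formed) = 7288 kJ
ΔH = Σ(broken) − Σ(formed) = 6862 − 7288 = −426 kJ

ΔH ≈ −426 kJ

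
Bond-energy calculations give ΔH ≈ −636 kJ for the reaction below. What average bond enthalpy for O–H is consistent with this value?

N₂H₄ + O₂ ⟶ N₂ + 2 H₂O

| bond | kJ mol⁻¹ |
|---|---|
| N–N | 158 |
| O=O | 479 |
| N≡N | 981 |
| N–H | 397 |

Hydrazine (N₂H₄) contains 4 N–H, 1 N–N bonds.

Let D be the O–H bond energy.
Σ(broken) = 4×397 + 1×158 + 1×479 = 2225
Σ(formed) = 1×981 + 4×D = 981 + 4D
ΔH = Σ(broken) − Σ(formed) = (2225) − (981 + 4D) = +1244 − 4D
Setting this equal to −636 kJ gives 4D = 1880, so D = 470 kJ/mol.

D(O–H) ≈ 470 kJ/mol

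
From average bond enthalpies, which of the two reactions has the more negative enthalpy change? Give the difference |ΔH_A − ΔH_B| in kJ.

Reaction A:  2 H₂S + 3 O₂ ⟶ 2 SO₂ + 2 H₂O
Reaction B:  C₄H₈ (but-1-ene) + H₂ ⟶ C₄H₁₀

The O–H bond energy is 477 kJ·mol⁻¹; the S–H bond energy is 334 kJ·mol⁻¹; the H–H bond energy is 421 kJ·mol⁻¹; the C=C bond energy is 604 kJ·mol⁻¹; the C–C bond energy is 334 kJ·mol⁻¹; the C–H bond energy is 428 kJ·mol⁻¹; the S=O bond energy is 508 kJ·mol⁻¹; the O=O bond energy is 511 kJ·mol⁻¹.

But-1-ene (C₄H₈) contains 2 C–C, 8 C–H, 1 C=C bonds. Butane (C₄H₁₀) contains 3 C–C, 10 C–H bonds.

Reaction A, by 906 kJ

Reaction A:
  Bonds broken (reactants):
    O=O: 3 × 511 = 1533
    S–H: 4 × 334 = 1336
    Σ(broken) = 2869 kJ
  Bonds formed (products):
    O–H: 4 × 477 = 1908
    S=O: 4 × 508 = 2032
    Σ(formed) = 3940 kJ
  ΔH_A = 2869 − 3940 = −1071 kJ
Reaction B:
  Bonds broken (reactants):
    C–C: 2 × 334 = 668
    C–H: 8 × 428 = 3424
    C=C: 1 × 604 = 604
    H–H: 1 × 421 = 421
    Σ(broken) = 5117 kJ
  Bonds formed (products):
    C–C: 3 × 334 = 1002
    C–H: 10 × 428 = 4280
    Σ(formed) = 5282 kJ
  ΔH_B = 5117 − 5282 = −165 kJ
ΔH_A − ΔH_B = −906 kJ, so reaction A has the more negative ΔH; |ΔH_A − ΔH_B| = 906 kJ.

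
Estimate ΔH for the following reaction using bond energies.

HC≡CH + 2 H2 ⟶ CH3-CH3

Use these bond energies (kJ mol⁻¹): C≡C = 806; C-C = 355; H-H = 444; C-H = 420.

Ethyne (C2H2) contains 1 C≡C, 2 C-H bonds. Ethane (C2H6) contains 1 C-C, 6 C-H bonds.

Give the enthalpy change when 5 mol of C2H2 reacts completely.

Bonds broken (reactants):
  C≡C: 1 × 806 = 806
  C-H: 2 × 420 = 840
  H-H: 2 × 444 = 888
  Σ(broken) = 2534 kJ
Bonds formed (products):
  C-C: 1 × 355 = 355
  C-H: 6 × 420 = 2520
  Σ(formed) = 2875 kJ
ΔH = Σ(broken) − Σ(formed) = 2534 − 2875 = −341 kJ
For 5× the reaction as written: 5 × (−341) = −1705 kJ

ΔH = −1705 kJ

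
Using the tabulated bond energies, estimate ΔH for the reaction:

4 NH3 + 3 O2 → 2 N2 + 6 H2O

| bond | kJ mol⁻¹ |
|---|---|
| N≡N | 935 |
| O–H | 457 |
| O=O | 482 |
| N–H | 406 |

Bonds broken (reactants):
  N–H: 12 × 406 = 4872
  O=O: 3 × 482 = 1446
  Σ(broken) = 6318 kJ
Bonds formed (products):
  N≡N: 2 × 935 = 1870
  O–H: 12 × 457 = 5484
  Σ(formed) = 7354 kJ
ΔH = Σ(broken) − Σ(formed) = 6318 − 7354 = −1036 kJ

ΔH ≈ −1036 kJ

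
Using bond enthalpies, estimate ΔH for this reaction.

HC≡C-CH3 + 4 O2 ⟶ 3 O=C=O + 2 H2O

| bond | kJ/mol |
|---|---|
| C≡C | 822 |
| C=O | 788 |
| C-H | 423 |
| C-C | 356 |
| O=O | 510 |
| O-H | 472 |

Bonds broken (reactants):
  C≡C: 1 × 822 = 822
  C-C: 1 × 356 = 356
  C-H: 4 × 423 = 1692
  O=O: 4 × 510 = 2040
  Σ(broken) = 4910 kJ
Bonds formed (products):
  C=O: 6 × 788 = 4728
  O-H: 4 × 472 = 1888
  Σ(formed) = 6616 kJ
ΔH = Σ(broken) − Σ(formed) = 4910 − 6616 = −1706 kJ

ΔH ≈ −1706 kJ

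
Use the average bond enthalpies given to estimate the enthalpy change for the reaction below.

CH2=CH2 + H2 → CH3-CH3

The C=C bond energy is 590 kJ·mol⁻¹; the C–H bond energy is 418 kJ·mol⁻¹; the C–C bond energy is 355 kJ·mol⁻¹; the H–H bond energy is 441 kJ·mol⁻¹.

ΔH ≈ −160 kJ

Bonds broken (reactants):
  C–H: 4 × 418 = 1672
  C=C: 1 × 590 = 590
  H–H: 1 × 441 = 441
  Σ(broken) = 2703 kJ
Bonds formed (products):
  C–C: 1 × 355 = 355
  C–H: 6 × 418 = 2508
  Σ(formed) = 2863 kJ
ΔH = Σ(broken) − Σ(formed) = 2703 − 2863 = −160 kJ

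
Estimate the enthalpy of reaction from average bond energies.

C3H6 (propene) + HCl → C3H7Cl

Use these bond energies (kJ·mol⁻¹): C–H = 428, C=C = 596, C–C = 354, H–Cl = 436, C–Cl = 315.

Bonds broken (reactants):
  C–C: 1 × 354 = 354
  C–H: 6 × 428 = 2568
  C=C: 1 × 596 = 596
  H–Cl: 1 × 436 = 436
  Σ(broken) = 3954 kJ
Bonds formed (products):
  C–C: 2 × 354 = 708
  C–Cl: 1 × 315 = 315
  C–H: 7 × 428 = 2996
  Σ(formed) = 4019 kJ
ΔH = Σ(broken) − Σ(formed) = 3954 − 4019 = −65 kJ

ΔH ≈ −65 kJ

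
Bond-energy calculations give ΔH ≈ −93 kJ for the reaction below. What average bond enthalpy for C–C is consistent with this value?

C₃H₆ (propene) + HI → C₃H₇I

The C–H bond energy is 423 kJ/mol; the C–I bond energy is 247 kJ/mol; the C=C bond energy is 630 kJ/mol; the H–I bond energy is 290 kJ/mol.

Let D be the C–C bond energy.
Σ(broken) = 1×D + 6×423 + 1×630 + 1×290 = 3458 + D
Σ(formed) = 2×D + 7×423 + 1×247 = 3208 + 2D
ΔH = Σ(broken) − Σ(formed) = (3458 + D) − (3208 + 2D) = +250 − D
Setting this equal to −93 kJ gives D = 343 kJ/mol.

D(C–C) ≈ 343 kJ/mol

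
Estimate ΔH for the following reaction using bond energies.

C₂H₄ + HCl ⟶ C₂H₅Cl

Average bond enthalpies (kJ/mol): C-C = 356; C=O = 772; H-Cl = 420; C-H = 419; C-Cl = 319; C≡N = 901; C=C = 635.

Bonds broken (reactants):
  C-H: 4 × 419 = 1676
  C=C: 1 × 635 = 635
  H-Cl: 1 × 420 = 420
  Σ(broken) = 2731 kJ
Bonds formed (products):
  C-C: 1 × 356 = 356
  C-Cl: 1 × 319 = 319
  C-H: 5 × 419 = 2095
  Σ(formed) = 2770 kJ
ΔH = Σ(broken) − Σ(formed) = 2731 − 2770 = −39 kJ

ΔH ≈ −39 kJ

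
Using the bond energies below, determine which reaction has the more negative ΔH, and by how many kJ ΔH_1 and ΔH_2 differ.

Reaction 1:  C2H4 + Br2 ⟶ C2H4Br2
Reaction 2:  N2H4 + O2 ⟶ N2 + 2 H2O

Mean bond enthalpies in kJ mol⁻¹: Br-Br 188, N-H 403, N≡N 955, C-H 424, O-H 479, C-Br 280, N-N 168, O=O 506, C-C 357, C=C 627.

Reaction 1:
  Bonds broken (reactants):
    Br-Br: 1 × 188 = 188
    C-H: 4 × 424 = 1696
    C=C: 1 × 627 = 627
    Σ(broken) = 2511 kJ
  Bonds formed (products):
    C-Br: 2 × 280 = 560
    C-C: 1 × 357 = 357
    C-H: 4 × 424 = 1696
    Σ(formed) = 2613 kJ
  ΔH_1 = 2511 − 2613 = −102 kJ
Reaction 2:
  Bonds broken (reactants):
    N-H: 4 × 403 = 1612
    N-N: 1 × 168 = 168
    O=O: 1 × 506 = 506
    Σ(broken) = 2286 kJ
  Bonds formed (products):
    N≡N: 1 × 955 = 955
    O-H: 4 × 479 = 1916
    Σ(formed) = 2871 kJ
  ΔH_2 = 2286 − 2871 = −585 kJ
ΔH_1 − ΔH_2 = +483 kJ, so reaction 2 has the more negative ΔH; |ΔH_1 − ΔH_2| = 483 kJ.

Reaction 2, by 483 kJ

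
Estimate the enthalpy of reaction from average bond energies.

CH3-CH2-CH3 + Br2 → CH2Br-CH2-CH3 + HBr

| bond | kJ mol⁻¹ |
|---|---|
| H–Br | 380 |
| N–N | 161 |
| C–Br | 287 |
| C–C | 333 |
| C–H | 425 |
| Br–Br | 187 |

Bonds broken (reactants):
  Br–Br: 1 × 187 = 187
  C–C: 2 × 333 = 666
  C–H: 8 × 425 = 3400
  Σ(broken) = 4253 kJ
Bonds formed (products):
  C–Br: 1 × 287 = 287
  C–C: 2 × 333 = 666
  C–H: 7 × 425 = 2975
  H–Br: 1 × 380 = 380
  Σ(formed) = 4308 kJ
ΔH = Σ(broken) − Σ(formed) = 4253 − 4308 = −55 kJ

ΔH ≈ −55 kJ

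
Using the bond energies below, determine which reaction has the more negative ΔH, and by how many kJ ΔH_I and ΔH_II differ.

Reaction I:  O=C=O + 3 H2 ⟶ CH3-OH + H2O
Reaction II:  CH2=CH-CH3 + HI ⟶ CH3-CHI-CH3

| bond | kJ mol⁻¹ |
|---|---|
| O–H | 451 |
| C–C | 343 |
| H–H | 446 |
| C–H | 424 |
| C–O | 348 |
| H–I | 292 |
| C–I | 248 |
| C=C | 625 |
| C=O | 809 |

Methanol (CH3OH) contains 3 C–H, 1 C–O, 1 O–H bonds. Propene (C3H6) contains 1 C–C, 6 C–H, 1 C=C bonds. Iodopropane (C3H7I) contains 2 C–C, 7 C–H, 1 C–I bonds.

Reaction I:
  Bonds broken (reactants):
    C=O: 2 × 809 = 1618
    H–H: 3 × 446 = 1338
    Σ(broken) = 2956 kJ
  Bonds formed (products):
    C–H: 3 × 424 = 1272
    C–O: 1 × 348 = 348
    O–H: 3 × 451 = 1353
    Σ(formed) = 2973 kJ
  ΔH_I = 2956 − 2973 = −17 kJ
Reaction II:
  Bonds broken (reactants):
    C–C: 1 × 343 = 343
    C–H: 6 × 424 = 2544
    C=C: 1 × 625 = 625
    H–I: 1 × 292 = 292
    Σ(broken) = 3804 kJ
  Bonds formed (products):
    C–C: 2 × 343 = 686
    C–H: 7 × 424 = 2968
    C–I: 1 × 248 = 248
    Σ(formed) = 3902 kJ
  ΔH_II = 3804 − 3902 = −98 kJ
ΔH_I − ΔH_II = +81 kJ, so reaction II has the more negative ΔH; |ΔH_I − ΔH_II| = 81 kJ.

Reaction II, by 81 kJ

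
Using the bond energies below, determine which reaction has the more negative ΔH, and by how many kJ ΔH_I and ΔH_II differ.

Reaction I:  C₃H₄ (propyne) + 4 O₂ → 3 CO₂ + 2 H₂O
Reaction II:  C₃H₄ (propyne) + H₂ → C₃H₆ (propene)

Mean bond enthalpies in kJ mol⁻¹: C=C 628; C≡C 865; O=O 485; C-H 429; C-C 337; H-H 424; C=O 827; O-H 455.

Reaction I:
  Bonds broken (reactants):
    C≡C: 1 × 865 = 865
    C-C: 1 × 337 = 337
    C-H: 4 × 429 = 1716
    O=O: 4 × 485 = 1940
    Σ(broken) = 4858 kJ
  Bonds formed (products):
    C=O: 6 × 827 = 4962
    O-H: 4 × 455 = 1820
    Σ(formed) = 6782 kJ
  ΔH_I = 4858 − 6782 = −1924 kJ
Reaction II:
  Bonds broken (reactants):
    C≡C: 1 × 865 = 865
    C-C: 1 × 337 = 337
    C-H: 4 × 429 = 1716
    H-H: 1 × 424 = 424
    Σ(broken) = 3342 kJ
  Bonds formed (products):
    C-C: 1 × 337 = 337
    C-H: 6 × 429 = 2574
    C=C: 1 × 628 = 628
    Σ(formed) = 3539 kJ
  ΔH_II = 3342 − 3539 = −197 kJ
ΔH_I − ΔH_II = −1727 kJ, so reaction I has the more negative ΔH; |ΔH_I − ΔH_II| = 1727 kJ.

Reaction I, by 1727 kJ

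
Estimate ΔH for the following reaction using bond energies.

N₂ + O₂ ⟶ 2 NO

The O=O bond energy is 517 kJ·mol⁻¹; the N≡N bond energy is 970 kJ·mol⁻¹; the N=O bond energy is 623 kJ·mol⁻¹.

ΔH ≈ +241 kJ

Bonds broken (reactants):
  N≡N: 1 × 970 = 970
  O=O: 1 × 517 = 517
  Σ(broken) = 1487 kJ
Bonds formed (products):
  N=O: 2 × 623 = 1246
  Σ(formed) = 1246 kJ
ΔH = Σ(broken) − Σ(formed) = 1487 − 1246 = +241 kJ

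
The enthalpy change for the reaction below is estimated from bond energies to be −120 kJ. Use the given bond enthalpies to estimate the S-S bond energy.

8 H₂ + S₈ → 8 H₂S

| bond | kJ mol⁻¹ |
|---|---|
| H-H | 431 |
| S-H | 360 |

Let D be the S-S bond energy.
Σ(broken) = 8×431 + 8×D = 3448 + 8D
Σ(formed) = 16×360 = 5760
ΔH = Σ(broken) − Σ(formed) = (3448 + 8D) − (5760) = −2312 + 8D
Setting this equal to −120 kJ gives 8D = 2192, so D = 274 kJ/mol.

D(S-S) ≈ 274 kJ/mol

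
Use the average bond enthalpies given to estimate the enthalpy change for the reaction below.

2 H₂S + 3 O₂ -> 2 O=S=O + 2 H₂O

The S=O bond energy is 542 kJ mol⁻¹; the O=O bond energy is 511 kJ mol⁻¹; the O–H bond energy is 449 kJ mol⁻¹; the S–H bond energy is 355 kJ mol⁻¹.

ΔH ≈ −1011 kJ

Bonds broken (reactants):
  O=O: 3 × 511 = 1533
  S–H: 4 × 355 = 1420
  Σ(broken) = 2953 kJ
Bonds formed (products):
  O–H: 4 × 449 = 1796
  S=O: 4 × 542 = 2168
  Σ(formed) = 3964 kJ
ΔH = Σ(broken) − Σ(formed) = 2953 − 3964 = −1011 kJ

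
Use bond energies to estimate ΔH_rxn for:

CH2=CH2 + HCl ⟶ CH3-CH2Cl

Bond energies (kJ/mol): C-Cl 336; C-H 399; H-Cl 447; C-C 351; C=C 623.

Bonds broken (reactants):
  C-H: 4 × 399 = 1596
  C=C: 1 × 623 = 623
  H-Cl: 1 × 447 = 447
  Σ(broken) = 2666 kJ
Bonds formed (products):
  C-C: 1 × 351 = 351
  C-Cl: 1 × 336 = 336
  C-H: 5 × 399 = 1995
  Σ(formed) = 2682 kJ
ΔH = Σ(broken) − Σ(formed) = 2666 − 2682 = −16 kJ

ΔH ≈ −16 kJ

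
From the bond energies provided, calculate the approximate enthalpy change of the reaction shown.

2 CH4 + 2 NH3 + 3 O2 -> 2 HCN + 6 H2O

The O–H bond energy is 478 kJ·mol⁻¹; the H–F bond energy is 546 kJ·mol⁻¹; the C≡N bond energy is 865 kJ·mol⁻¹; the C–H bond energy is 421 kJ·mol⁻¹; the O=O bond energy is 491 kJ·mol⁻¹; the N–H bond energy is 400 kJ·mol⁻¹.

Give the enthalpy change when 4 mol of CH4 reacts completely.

Bonds broken (reactants):
  C–H: 8 × 421 = 3368
  N–H: 6 × 400 = 2400
  O=O: 3 × 491 = 1473
  Σ(broken) = 7241 kJ
Bonds formed (products):
  C≡N: 2 × 865 = 1730
  C–H: 2 × 421 = 842
  O–H: 12 × 478 = 5736
  Σ(formed) = 8308 kJ
ΔH = Σ(broken) − Σ(formed) = 7241 − 8308 = −1067 kJ
For 2× the reaction as written: 2 × (−1067) = −2134 kJ

ΔH = −2134 kJ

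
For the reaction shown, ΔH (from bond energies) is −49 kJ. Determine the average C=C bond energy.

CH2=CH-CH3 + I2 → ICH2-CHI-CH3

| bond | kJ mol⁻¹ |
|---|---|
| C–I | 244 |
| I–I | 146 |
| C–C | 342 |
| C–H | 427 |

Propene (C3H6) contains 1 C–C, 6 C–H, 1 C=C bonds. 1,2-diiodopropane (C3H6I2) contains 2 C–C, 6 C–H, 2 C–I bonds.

Let D be the C=C bond energy.
Σ(broken) = 1×342 + 6×427 + 1×D + 1×146 = 3050 + D
Σ(formed) = 2×342 + 6×427 + 2×244 = 3734
ΔH = Σ(broken) − Σ(formed) = (3050 + D) − (3734) = −684 + D
Setting this equal to −49 kJ gives D = 635 kJ/mol.

D(C=C) ≈ 635 kJ/mol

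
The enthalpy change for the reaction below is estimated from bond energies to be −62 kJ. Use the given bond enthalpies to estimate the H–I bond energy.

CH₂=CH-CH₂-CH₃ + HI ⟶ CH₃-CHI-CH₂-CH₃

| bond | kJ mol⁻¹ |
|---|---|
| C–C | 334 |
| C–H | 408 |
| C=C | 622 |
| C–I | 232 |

D(H–I) ≈ 290 kJ/mol

Let D be the H–I bond energy.
Σ(broken) = 2×334 + 8×408 + 1×622 + 1×D = 4554 + D
Σ(formed) = 3×334 + 9×408 + 1×232 = 4906
ΔH = Σ(broken) − Σ(formed) = (4554 + D) − (4906) = −352 + D
Setting this equal to −62 kJ gives D = 290 kJ/mol.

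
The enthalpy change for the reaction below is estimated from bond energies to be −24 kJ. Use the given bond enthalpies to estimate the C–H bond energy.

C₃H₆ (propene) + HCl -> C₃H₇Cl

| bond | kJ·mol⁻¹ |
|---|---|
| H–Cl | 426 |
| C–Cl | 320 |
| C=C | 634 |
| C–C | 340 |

D(C–H) ≈ 424 kJ/mol

Let D be the C–H bond energy.
Σ(broken) = 1×340 + 6×D + 1×634 + 1×426 = 1400 + 6D
Σ(formed) = 2×340 + 1×320 + 7×D = 1000 + 7D
ΔH = Σ(broken) − Σ(formed) = (1400 + 6D) − (1000 + 7D) = +400 − D
Setting this equal to −24 kJ gives D = 424 kJ/mol.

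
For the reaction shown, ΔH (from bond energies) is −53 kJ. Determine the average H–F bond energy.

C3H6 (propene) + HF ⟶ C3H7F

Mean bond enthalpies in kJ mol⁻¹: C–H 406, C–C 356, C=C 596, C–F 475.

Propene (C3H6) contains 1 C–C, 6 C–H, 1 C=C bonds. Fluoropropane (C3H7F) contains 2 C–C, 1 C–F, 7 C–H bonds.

Let D be the H–F bond energy.
Σ(broken) = 1×356 + 6×406 + 1×596 + 1×D = 3388 + D
Σ(formed) = 2×356 + 1×475 + 7×406 = 4029
ΔH = Σ(broken) − Σ(formed) = (3388 + D) − (4029) = −641 + D
Setting this equal to −53 kJ gives D = 588 kJ/mol.

D(H–F) ≈ 588 kJ/mol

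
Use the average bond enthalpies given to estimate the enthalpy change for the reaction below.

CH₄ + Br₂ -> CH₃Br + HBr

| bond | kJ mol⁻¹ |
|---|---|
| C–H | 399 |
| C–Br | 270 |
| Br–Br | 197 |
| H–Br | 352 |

ΔH ≈ −26 kJ

Bonds broken (reactants):
  Br–Br: 1 × 197 = 197
  C–H: 4 × 399 = 1596
  Σ(broken) = 1793 kJ
Bonds formed (products):
  C–Br: 1 × 270 = 270
  C–H: 3 × 399 = 1197
  H–Br: 1 × 352 = 352
  Σ(formed) = 1819 kJ
ΔH = Σ(broken) − Σ(formed) = 1793 − 1819 = −26 kJ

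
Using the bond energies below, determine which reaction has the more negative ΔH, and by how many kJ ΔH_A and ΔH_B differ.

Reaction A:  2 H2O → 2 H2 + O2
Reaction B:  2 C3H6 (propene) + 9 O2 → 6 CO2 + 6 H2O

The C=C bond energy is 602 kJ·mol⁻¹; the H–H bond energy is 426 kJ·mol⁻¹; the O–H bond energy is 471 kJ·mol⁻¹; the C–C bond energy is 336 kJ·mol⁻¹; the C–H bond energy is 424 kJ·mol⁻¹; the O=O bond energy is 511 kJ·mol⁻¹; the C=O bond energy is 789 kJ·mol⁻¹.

Reaction A:
  Bonds broken (reactants):
    O–H: 4 × 471 = 1884
    Σ(broken) = 1884 kJ
  Bonds formed (products):
    H–H: 2 × 426 = 852
    O=O: 1 × 511 = 511
    Σ(formed) = 1363 kJ
  ΔH_A = 1884 − 1363 = +521 kJ
Reaction B:
  Bonds broken (reactants):
    C–C: 2 × 336 = 672
    C–H: 12 × 424 = 5088
    C=C: 2 × 602 = 1204
    O=O: 9 × 511 = 4599
    Σ(broken) = 11563 kJ
  Bonds formed (products):
    C=O: 12 × 789 = 9468
    O–H: 12 × 471 = 5652
    Σ(formed) = 15120 kJ
  ΔH_B = 11563 − 15120 = −3557 kJ
ΔH_A − ΔH_B = +4078 kJ, so reaction B has the more negative ΔH; |ΔH_A − ΔH_B| = 4078 kJ.

Reaction B, by 4078 kJ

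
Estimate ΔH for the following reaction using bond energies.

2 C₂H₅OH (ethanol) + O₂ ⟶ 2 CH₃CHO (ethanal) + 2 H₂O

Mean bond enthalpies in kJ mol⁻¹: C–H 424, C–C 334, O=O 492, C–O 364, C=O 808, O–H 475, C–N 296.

Bonds broken (reactants):
  C–C: 2 × 334 = 668
  C–H: 10 × 424 = 4240
  C–O: 2 × 364 = 728
  O–H: 2 × 475 = 950
  O=O: 1 × 492 = 492
  Σ(broken) = 7078 kJ
Bonds formed (products):
  C–C: 2 × 334 = 668
  C–H: 8 × 424 = 3392
  C=O: 2 × 808 = 1616
  O–H: 4 × 475 = 1900
  Σ(formed) = 7576 kJ
ΔH = Σ(broken) − Σ(formed) = 7078 − 7576 = −498 kJ

ΔH ≈ −498 kJ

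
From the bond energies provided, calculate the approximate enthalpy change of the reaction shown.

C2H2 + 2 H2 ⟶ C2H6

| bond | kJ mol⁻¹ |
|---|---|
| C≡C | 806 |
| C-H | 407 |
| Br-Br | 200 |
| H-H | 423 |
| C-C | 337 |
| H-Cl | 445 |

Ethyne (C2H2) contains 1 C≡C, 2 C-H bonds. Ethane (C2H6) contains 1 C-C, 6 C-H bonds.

Bonds broken (reactants):
  C≡C: 1 × 806 = 806
  C-H: 2 × 407 = 814
  H-H: 2 × 423 = 846
  Σ(broken) = 2466 kJ
Bonds formed (products):
  C-C: 1 × 337 = 337
  C-H: 6 × 407 = 2442
  Σ(formed) = 2779 kJ
ΔH = Σ(broken) − Σ(formed) = 2466 − 2779 = −313 kJ

ΔH ≈ −313 kJ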